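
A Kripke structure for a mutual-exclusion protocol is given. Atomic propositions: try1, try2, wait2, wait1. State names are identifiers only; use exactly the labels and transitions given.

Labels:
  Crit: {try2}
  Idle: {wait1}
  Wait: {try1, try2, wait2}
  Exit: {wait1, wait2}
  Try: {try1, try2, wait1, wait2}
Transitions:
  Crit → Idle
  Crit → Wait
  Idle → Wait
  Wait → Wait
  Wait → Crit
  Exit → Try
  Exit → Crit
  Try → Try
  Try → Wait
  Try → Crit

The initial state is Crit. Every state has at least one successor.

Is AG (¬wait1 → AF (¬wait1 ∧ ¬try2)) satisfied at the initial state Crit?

Violated

States satisfying ¬wait1 → AF (¬wait1 ∧ ¬try2): {Idle, Exit, Try}.
States satisfying AG (¬wait1 → AF (¬wait1 ∧ ¬try2)): ∅.
Crit is reachable from Crit and violates ¬wait1 → AF (¬wait1 ∧ ¬try2), so AG fails at Crit.
Crit ∉ Sat(AG (¬wait1 → AF (¬wait1 ∧ ¬try2))).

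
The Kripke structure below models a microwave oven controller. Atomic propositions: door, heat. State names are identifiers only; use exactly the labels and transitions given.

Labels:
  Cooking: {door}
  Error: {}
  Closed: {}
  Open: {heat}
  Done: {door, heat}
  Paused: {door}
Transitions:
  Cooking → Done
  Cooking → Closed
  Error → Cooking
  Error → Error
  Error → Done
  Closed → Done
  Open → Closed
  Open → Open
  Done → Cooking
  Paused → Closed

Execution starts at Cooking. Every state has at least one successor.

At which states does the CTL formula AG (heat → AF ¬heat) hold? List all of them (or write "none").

States satisfying heat → AF ¬heat: {Cooking, Error, Closed, Done, Paused}.
States satisfying AG (heat → AF ¬heat): {Cooking, Error, Closed, Done, Paused}.

{Cooking, Error, Closed, Done, Paused}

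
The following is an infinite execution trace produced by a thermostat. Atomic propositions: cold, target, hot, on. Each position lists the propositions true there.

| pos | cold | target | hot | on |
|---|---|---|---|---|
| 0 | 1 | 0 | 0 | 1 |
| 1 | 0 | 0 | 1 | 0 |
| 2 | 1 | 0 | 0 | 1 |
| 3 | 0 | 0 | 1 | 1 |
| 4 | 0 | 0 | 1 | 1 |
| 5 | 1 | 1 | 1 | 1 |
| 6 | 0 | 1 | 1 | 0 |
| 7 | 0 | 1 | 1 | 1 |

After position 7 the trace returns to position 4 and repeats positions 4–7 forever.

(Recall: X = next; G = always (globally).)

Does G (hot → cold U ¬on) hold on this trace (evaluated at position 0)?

hot → cold U ¬on must hold at every position from 0 onward. It fails at position 3, so G (hot → cold U ¬on) is false.
Positions where hot holds: 1, 3, 4, 5, 6, 7.
Check cold U ¬on at each: 1→ok, 3→fails, 4→fails, 5→ok, 6→ok, 7→fails.

Does not hold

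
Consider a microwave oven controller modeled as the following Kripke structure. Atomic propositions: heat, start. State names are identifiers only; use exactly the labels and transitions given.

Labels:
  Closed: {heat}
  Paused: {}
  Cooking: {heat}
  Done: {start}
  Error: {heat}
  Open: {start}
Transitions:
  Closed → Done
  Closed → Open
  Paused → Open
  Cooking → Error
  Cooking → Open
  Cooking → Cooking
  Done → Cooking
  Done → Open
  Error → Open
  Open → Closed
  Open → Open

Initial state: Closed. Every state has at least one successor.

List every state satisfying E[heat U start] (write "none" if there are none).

States satisfying heat: {Closed, Cooking, Error}.
States satisfying start: {Done, Open}.
States satisfying E[heat U start]: {Closed, Cooking, Done, Error, Open}.

{Closed, Cooking, Done, Error, Open}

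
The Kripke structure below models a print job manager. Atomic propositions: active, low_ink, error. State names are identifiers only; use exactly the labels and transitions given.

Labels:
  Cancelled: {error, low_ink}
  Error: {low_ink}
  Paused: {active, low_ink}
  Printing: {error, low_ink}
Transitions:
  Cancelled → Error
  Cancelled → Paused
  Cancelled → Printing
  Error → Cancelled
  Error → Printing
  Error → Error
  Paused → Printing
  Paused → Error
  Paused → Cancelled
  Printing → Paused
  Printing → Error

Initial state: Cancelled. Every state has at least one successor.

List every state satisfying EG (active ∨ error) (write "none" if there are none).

States satisfying active ∨ error: {Cancelled, Paused, Printing}.
States satisfying EG (active ∨ error): {Cancelled, Paused, Printing}.

{Cancelled, Paused, Printing}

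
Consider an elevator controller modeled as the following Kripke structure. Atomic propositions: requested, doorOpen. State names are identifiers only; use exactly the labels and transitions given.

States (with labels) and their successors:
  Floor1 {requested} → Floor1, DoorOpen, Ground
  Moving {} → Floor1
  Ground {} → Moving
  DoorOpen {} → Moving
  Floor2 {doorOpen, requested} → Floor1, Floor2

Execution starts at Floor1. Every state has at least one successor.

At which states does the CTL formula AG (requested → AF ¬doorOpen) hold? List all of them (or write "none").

States satisfying requested → AF ¬doorOpen: {Floor1, Moving, Ground, DoorOpen}.
States satisfying AG (requested → AF ¬doorOpen): {Floor1, Moving, Ground, DoorOpen}.

{Floor1, Moving, Ground, DoorOpen}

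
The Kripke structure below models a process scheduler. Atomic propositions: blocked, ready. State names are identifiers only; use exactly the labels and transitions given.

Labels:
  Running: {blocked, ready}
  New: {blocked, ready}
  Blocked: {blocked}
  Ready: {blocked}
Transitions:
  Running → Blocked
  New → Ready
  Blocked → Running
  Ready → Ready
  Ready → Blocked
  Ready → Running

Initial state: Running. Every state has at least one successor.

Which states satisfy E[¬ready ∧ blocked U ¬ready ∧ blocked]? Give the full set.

States satisfying ¬ready ∧ blocked: {Blocked, Ready}.
States satisfying E[¬ready ∧ blocked U ¬ready ∧ blocked]: {Blocked, Ready}.

{Blocked, Ready}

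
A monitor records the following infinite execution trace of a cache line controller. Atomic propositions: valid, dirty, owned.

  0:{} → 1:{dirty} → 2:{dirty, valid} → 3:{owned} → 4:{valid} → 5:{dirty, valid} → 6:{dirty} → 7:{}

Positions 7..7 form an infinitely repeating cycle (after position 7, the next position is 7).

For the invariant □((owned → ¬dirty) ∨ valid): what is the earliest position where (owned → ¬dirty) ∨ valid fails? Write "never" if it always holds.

(owned → ¬dirty) ∨ valid holds at every position 0..7, and those are all the positions the trace ever visits, so the invariant □((owned → ¬dirty) ∨ valid) is never violated.

never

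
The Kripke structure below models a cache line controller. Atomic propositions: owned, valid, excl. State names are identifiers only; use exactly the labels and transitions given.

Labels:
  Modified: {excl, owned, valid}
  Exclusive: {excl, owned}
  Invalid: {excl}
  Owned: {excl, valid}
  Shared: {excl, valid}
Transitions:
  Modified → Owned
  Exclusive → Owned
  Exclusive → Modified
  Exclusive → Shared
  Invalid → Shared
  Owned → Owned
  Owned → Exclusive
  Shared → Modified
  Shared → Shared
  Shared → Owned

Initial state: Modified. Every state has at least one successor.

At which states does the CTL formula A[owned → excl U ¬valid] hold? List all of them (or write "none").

{Exclusive, Invalid}

States satisfying owned → excl: {Modified, Exclusive, Invalid, Owned, Shared}.
States satisfying ¬valid: {Exclusive, Invalid}.
States satisfying A[owned → excl U ¬valid]: {Exclusive, Invalid}.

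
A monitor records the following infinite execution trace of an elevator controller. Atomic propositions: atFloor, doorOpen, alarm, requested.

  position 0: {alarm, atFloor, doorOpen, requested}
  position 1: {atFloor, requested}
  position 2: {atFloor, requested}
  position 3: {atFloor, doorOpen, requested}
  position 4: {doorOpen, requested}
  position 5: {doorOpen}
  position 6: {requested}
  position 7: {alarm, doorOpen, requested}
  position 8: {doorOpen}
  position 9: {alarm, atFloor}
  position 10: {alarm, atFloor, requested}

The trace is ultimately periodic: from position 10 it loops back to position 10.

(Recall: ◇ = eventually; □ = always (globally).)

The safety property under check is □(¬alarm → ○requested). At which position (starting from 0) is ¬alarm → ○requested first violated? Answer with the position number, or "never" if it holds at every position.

4

Check ¬alarm → ○requested at each position in order: 0 ✓, 1 ✓, 2 ✓, 3 ✓.
At position 4 the labels are {doorOpen, requested} and the next position 5 has {doorOpen}, so ¬alarm → ○requested is false there. This is the first violation.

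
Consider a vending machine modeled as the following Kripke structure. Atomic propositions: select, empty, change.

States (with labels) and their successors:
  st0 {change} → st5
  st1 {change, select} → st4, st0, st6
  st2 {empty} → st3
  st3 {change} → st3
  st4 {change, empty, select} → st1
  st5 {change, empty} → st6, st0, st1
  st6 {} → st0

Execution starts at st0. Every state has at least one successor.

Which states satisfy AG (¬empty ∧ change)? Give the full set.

States satisfying ¬empty ∧ change: {st0, st1, st3}.
States satisfying AG (¬empty ∧ change): {st3}.

{st3}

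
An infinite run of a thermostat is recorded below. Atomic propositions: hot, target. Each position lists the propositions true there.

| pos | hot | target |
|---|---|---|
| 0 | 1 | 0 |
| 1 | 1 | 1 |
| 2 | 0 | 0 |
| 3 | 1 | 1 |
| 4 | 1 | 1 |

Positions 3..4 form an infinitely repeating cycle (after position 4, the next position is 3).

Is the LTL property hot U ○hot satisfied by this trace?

Walking from position 0: ○hot first holds at position 0, and hot holds at every earlier position along the way, so hot U ○hot holds.

Holds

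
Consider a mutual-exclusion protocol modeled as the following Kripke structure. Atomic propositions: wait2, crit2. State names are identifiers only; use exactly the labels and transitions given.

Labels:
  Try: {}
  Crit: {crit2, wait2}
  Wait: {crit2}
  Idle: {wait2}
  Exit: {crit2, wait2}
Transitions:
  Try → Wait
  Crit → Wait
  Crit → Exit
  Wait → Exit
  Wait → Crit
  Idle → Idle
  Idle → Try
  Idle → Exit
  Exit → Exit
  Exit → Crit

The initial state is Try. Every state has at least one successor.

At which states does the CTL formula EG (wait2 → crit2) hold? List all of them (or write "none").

States satisfying wait2 → crit2: {Try, Crit, Wait, Exit}.
States satisfying EG (wait2 → crit2): {Try, Crit, Wait, Exit}.

{Try, Crit, Wait, Exit}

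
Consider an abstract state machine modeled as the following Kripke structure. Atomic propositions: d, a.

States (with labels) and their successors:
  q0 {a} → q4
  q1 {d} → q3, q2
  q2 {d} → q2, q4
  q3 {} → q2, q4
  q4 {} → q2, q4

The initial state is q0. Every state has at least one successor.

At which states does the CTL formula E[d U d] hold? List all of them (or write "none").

{q1, q2}

States satisfying d: {q1, q2}.
States satisfying E[d U d]: {q1, q2}.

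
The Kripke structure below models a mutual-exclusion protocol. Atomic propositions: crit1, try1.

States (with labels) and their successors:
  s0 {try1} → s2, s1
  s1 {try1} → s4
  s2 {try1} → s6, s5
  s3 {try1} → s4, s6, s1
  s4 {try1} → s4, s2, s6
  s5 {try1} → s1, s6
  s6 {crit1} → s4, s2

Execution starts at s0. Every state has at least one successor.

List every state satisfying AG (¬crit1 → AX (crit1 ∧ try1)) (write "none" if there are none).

none

States satisfying ¬crit1 → AX (crit1 ∧ try1): {s6}.
States satisfying AG (¬crit1 → AX (crit1 ∧ try1)): ∅.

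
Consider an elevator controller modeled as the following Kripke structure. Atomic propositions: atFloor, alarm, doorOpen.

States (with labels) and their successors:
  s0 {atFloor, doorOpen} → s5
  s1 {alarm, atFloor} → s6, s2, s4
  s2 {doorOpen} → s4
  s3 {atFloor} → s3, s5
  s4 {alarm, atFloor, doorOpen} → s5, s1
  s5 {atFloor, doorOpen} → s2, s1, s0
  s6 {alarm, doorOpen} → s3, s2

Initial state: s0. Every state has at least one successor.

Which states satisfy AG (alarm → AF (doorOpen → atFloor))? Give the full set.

{s0, s1, s2, s3, s4, s5, s6}

States satisfying alarm → AF (doorOpen → atFloor): {s0, s1, s2, s3, s4, s5, s6}.
States satisfying AG (alarm → AF (doorOpen → atFloor)): {s0, s1, s2, s3, s4, s5, s6}.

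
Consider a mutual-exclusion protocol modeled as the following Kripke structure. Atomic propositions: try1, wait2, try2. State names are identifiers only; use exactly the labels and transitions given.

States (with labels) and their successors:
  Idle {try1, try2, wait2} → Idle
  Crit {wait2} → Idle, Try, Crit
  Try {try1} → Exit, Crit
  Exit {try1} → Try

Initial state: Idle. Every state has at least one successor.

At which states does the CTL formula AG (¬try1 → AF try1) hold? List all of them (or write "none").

{Idle}

States satisfying ¬try1 → AF try1: {Idle, Try, Exit}.
States satisfying AG (¬try1 → AF try1): {Idle}.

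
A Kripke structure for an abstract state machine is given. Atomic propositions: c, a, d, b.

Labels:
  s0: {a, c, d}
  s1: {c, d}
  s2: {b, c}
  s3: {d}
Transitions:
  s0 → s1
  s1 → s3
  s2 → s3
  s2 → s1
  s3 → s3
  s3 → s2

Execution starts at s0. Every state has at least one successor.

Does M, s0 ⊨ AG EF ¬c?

States satisfying EF ¬c: {s0, s1, s2, s3}.
States satisfying AG EF ¬c: {s0, s1, s2, s3}.
Every state reachable from s0 satisfies EF ¬c.
s0 ∈ Sat(AG EF ¬c).

Yes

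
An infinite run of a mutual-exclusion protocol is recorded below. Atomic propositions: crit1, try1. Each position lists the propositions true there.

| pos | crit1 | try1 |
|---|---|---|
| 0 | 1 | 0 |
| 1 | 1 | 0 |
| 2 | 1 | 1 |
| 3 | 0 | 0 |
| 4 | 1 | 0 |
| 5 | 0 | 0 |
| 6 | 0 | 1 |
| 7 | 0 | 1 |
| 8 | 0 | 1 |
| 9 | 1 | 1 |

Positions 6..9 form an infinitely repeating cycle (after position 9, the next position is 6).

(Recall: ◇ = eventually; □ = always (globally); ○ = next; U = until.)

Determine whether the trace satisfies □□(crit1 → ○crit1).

□(crit1 → ○crit1) must hold at every position from 0 onward. It fails at position 0, so □□(crit1 → ○crit1) is false.

No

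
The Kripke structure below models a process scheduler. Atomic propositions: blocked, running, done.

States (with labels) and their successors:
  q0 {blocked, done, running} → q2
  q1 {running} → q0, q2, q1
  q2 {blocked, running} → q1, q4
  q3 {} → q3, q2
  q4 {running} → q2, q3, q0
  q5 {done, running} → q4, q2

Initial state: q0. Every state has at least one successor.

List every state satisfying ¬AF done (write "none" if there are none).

{q1, q2, q3, q4}

States satisfying done: {q0, q5}.
States satisfying AF done: {q0, q5}.
States satisfying ¬AF done: {q1, q2, q3, q4}.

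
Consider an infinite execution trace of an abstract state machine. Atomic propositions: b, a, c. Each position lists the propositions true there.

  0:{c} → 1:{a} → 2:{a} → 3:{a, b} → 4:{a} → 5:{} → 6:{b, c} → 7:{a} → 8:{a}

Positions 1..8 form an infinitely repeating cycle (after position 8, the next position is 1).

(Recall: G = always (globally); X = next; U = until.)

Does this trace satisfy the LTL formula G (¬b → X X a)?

¬b → X X a must hold at every position from 0 onward. It fails at position 4, so G (¬b → X X a) is false.
Positions where ¬b holds: 0, 1, 2, 4, 5, 7, 8.
Check X X a at each: 0→ok, 1→ok, 2→ok, 4→fails, 5→ok, 7→ok, 8→ok.

Does not hold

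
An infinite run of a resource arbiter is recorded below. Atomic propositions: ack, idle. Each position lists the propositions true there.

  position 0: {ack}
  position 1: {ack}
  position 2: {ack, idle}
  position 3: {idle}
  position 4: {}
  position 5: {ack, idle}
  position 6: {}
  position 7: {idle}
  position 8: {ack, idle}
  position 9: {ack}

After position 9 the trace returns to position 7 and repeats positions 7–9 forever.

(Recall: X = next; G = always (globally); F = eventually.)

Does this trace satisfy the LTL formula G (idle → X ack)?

idle → X ack must hold at every position from 0 onward. It fails at position 2, so G (idle → X ack) is false.
Positions where idle holds: 2, 3, 5, 7, 8.
Check X ack at each: 2→fails, 3→fails, 5→fails, 7→ok, 8→ok.

Does not hold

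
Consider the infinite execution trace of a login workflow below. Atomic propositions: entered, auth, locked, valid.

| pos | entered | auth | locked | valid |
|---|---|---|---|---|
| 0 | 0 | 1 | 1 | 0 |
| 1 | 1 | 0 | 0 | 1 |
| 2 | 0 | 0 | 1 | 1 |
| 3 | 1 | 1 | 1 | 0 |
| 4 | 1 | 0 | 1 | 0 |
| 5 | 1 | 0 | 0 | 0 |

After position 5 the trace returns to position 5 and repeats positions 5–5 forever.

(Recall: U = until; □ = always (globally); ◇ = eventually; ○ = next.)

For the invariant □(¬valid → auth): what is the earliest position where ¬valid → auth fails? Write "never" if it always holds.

4

Check ¬valid → auth at each position in order: 0 ✓, 1 ✓, 2 ✓, 3 ✓.
At position 4 the labels are {entered, locked}, so ¬valid → auth is false there. This is the first violation.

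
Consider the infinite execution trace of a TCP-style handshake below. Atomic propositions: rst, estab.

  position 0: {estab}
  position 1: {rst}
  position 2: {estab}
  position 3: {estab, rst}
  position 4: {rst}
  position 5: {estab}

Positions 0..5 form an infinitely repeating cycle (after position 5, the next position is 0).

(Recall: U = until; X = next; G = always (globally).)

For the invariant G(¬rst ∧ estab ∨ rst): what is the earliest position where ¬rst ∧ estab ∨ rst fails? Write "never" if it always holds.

never

¬rst ∧ estab ∨ rst holds at every position 0..5, and those are all the positions the trace ever visits, so the invariant G(¬rst ∧ estab ∨ rst) is never violated.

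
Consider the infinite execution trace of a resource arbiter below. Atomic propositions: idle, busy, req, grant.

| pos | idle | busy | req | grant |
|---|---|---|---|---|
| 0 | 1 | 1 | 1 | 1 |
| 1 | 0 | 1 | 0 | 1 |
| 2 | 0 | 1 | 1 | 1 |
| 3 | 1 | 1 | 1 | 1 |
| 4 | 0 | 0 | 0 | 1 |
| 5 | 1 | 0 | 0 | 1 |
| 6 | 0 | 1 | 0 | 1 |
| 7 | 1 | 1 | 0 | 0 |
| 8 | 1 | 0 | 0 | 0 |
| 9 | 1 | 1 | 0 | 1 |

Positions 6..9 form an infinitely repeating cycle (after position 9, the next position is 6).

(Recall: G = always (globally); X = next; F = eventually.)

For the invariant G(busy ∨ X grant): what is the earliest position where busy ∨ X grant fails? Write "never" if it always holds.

busy ∨ X grant holds at every position 0..9, and those are all the positions the trace ever visits, so the invariant G(busy ∨ X grant) is never violated.

never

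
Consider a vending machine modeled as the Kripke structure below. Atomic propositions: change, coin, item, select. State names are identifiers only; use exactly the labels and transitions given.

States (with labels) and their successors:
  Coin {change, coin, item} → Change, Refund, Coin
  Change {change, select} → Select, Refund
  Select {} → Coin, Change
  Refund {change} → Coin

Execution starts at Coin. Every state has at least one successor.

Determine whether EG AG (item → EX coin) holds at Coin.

Satisfied

States satisfying AG (item → EX coin): {Coin, Change, Select, Refund}.
States satisfying EG AG (item → EX coin): {Coin, Change, Select, Refund}.
Coin ∈ Sat(EG AG (item → EX coin)).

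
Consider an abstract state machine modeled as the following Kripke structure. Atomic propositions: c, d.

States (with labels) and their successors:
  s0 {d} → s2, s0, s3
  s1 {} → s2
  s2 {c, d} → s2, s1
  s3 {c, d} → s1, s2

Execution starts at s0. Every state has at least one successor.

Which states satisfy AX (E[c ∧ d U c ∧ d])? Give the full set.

States satisfying E[c ∧ d U c ∧ d]: {s2, s3}.
States satisfying AX (E[c ∧ d U c ∧ d]): {s1}.

{s1}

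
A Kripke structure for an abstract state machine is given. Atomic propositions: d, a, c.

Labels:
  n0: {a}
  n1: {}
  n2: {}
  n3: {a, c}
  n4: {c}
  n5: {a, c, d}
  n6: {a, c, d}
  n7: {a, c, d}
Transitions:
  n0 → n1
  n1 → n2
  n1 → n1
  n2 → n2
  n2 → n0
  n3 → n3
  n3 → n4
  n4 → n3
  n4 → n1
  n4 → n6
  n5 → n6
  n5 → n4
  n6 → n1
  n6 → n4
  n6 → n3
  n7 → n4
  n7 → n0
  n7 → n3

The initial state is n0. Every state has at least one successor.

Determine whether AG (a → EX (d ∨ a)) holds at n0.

Does not hold

States satisfying a → EX (d ∨ a): {n1, n2, n3, n4, n5, n6, n7}.
States satisfying AG (a → EX (d ∨ a)): ∅.
n0 is reachable from n0 and violates a → EX (d ∨ a), so AG fails at n0.
n0 ∉ Sat(AG (a → EX (d ∨ a))).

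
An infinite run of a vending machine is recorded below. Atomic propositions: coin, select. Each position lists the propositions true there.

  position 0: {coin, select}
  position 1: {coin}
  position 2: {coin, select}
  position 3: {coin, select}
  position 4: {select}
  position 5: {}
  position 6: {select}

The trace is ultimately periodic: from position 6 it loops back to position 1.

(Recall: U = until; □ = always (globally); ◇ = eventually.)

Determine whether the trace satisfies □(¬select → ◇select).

¬select → ◇select holds at every position 0..6, and those are all positions ever visited, so □(¬select → ◇select) holds.
Positions where ¬select holds: 1, 5.
Check ◇select at each: 1→ok, 5→ok.

Yes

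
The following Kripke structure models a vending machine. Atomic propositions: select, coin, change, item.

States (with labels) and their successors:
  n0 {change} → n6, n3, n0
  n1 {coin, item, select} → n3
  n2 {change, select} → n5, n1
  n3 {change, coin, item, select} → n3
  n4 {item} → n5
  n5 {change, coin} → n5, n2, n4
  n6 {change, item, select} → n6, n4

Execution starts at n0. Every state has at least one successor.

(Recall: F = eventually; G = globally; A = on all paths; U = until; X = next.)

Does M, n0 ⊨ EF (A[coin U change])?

States satisfying A[coin U change]: {n0, n1, n2, n3, n5, n6}.
States satisfying EF (A[coin U change]): {n0, n1, n2, n3, n4, n5, n6}.
Some path from n0 reaches a state where A[coin U change] holds.
n0 ∈ Sat(EF (A[coin U change])).

Yes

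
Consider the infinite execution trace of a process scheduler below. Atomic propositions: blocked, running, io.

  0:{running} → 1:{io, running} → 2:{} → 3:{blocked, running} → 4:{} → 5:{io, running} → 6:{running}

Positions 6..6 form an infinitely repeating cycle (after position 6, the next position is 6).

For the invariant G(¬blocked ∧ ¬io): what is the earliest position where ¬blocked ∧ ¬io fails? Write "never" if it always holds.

Check ¬blocked ∧ ¬io at each position in order: 0 ✓.
At position 1 the labels are {io, running}, so ¬blocked ∧ ¬io is false there. This is the first violation.

1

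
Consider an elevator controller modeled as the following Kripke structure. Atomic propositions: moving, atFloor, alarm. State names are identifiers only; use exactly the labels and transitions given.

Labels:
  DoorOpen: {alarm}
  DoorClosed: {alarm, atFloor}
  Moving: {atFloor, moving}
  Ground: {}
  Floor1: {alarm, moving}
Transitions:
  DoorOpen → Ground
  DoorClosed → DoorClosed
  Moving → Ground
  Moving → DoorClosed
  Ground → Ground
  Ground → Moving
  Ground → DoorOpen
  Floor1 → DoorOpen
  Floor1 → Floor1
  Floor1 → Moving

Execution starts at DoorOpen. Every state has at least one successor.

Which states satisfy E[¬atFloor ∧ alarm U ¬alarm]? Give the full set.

States satisfying ¬atFloor ∧ alarm: {DoorOpen, Floor1}.
States satisfying ¬alarm: {Moving, Ground}.
States satisfying E[¬atFloor ∧ alarm U ¬alarm]: {DoorOpen, Moving, Ground, Floor1}.

{DoorOpen, Moving, Ground, Floor1}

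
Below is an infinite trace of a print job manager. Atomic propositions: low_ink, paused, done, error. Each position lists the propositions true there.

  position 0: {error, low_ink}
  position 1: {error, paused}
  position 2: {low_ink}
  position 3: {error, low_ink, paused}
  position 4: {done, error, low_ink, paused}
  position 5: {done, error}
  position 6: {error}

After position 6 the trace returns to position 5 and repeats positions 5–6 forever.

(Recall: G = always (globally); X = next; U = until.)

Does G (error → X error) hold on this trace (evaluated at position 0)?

error → X error must hold at every position from 0 onward. It fails at position 1, so G (error → X error) is false.
Positions where error holds: 0, 1, 3, 4, 5, 6.
Check X error at each: 0→ok, 1→fails, 3→ok, 4→ok, 5→ok, 6→ok.

Does not hold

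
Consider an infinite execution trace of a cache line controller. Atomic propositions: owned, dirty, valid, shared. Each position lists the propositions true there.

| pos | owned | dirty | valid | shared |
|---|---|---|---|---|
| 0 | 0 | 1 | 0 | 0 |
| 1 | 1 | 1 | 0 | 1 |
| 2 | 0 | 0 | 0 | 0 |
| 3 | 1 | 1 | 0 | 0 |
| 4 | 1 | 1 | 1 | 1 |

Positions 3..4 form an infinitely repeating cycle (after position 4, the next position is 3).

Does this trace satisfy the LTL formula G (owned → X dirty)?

owned → X dirty must hold at every position from 0 onward. It fails at position 1, so G (owned → X dirty) is false.
Positions where owned holds: 1, 3, 4.
Check X dirty at each: 1→fails, 3→ok, 4→ok.

Does not hold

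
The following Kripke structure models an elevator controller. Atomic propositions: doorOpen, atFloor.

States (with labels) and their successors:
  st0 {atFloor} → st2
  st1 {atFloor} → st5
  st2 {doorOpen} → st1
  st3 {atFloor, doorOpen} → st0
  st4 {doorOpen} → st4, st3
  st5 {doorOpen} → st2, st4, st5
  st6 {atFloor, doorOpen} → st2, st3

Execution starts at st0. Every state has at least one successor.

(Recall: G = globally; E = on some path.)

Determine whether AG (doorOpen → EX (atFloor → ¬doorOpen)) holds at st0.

States satisfying doorOpen → EX (atFloor → ¬doorOpen): {st0, st1, st2, st3, st4, st5, st6}.
States satisfying AG (doorOpen → EX (atFloor → ¬doorOpen)): {st0, st1, st2, st3, st4, st5, st6}.
Every state reachable from st0 satisfies doorOpen → EX (atFloor → ¬doorOpen).
st0 ∈ Sat(AG (doorOpen → EX (atFloor → ¬doorOpen))).

Holds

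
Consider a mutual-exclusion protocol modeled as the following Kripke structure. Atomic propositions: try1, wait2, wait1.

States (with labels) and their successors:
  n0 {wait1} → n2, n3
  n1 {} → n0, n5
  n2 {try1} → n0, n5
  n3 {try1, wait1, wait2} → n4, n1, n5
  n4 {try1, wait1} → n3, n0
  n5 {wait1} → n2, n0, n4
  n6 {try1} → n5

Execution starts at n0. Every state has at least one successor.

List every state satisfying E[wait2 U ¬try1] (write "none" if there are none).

{n0, n1, n3, n5}

States satisfying wait2: {n3}.
States satisfying ¬try1: {n0, n1, n5}.
States satisfying E[wait2 U ¬try1]: {n0, n1, n3, n5}.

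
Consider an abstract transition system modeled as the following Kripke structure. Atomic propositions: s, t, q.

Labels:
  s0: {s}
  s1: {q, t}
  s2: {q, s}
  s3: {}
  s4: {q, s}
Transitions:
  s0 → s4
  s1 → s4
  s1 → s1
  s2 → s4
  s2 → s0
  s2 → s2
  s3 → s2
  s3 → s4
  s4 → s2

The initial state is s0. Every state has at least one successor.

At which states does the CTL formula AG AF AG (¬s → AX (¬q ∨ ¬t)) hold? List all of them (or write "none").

{s0, s2, s3, s4}

States satisfying AF AG (¬s → AX (¬q ∨ ¬t)): {s0, s2, s3, s4}.
States satisfying AG AF AG (¬s → AX (¬q ∨ ¬t)): {s0, s2, s3, s4}.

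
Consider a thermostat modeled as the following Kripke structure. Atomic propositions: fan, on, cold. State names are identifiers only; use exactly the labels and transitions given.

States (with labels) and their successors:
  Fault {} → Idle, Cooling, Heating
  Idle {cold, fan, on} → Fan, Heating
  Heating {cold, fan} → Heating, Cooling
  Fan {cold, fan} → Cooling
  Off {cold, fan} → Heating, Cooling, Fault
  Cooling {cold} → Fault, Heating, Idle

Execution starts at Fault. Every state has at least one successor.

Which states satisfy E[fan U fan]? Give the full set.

States satisfying fan: {Idle, Heating, Fan, Off}.
States satisfying E[fan U fan]: {Idle, Heating, Fan, Off}.

{Idle, Heating, Fan, Off}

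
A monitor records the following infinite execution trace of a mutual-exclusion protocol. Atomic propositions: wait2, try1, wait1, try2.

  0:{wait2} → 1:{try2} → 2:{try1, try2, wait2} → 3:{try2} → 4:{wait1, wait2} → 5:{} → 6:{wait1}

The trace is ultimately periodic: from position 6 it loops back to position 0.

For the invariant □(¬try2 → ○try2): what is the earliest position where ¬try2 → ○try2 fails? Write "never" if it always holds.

Check ¬try2 → ○try2 at each position in order: 0 ✓, 1 ✓, 2 ✓, 3 ✓.
At position 4 the labels are {wait1, wait2} and the next position 5 has {}, so ¬try2 → ○try2 is false there. This is the first violation.

4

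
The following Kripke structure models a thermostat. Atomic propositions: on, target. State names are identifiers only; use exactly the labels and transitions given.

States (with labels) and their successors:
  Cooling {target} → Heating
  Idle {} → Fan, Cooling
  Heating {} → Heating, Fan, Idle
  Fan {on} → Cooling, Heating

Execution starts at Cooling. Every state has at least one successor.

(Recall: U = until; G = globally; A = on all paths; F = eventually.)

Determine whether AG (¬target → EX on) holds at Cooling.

States satisfying ¬target → EX on: {Cooling, Idle, Heating}.
States satisfying AG (¬target → EX on): ∅.
Fan is reachable from Cooling and violates ¬target → EX on, so AG fails at Cooling.
Cooling ∉ Sat(AG (¬target → EX on)).

No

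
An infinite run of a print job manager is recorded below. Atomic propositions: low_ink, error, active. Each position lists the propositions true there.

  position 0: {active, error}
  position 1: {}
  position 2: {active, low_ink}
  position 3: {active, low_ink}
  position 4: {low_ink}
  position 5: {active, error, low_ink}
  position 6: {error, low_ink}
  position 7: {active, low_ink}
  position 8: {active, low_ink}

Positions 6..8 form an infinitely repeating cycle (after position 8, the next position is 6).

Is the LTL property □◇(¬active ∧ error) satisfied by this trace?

Satisfied

◇(¬active ∧ error) holds at every position 0..8, and those are all positions ever visited, so □◇(¬active ∧ error) holds.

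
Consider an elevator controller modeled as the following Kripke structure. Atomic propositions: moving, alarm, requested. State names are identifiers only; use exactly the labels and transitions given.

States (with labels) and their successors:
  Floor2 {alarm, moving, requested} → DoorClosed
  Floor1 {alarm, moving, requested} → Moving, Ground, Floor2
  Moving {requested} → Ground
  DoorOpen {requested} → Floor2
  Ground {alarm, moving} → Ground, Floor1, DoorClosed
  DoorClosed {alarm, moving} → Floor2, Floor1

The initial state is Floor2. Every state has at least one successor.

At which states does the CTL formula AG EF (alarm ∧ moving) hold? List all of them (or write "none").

{Floor2, Floor1, Moving, DoorOpen, Ground, DoorClosed}

States satisfying EF (alarm ∧ moving): {Floor2, Floor1, Moving, DoorOpen, Ground, DoorClosed}.
States satisfying AG EF (alarm ∧ moving): {Floor2, Floor1, Moving, DoorOpen, Ground, DoorClosed}.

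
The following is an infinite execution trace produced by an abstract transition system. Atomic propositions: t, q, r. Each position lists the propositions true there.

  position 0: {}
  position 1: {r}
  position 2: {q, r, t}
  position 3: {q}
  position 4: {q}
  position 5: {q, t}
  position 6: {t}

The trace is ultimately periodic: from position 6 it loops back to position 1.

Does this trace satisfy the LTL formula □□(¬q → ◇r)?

□(¬q → ◇r) holds at every position 0..6, and those are all positions ever visited, so □□(¬q → ◇r) holds.

Satisfied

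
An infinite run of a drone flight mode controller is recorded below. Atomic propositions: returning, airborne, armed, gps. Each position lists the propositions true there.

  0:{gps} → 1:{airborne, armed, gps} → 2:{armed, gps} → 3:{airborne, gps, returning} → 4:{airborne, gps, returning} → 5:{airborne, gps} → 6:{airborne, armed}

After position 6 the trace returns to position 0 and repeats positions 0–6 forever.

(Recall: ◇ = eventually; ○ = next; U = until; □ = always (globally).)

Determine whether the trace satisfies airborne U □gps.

Walking from position 0: at position 0, □gps has not yet held and airborne fails, so airborne U □gps is false.

No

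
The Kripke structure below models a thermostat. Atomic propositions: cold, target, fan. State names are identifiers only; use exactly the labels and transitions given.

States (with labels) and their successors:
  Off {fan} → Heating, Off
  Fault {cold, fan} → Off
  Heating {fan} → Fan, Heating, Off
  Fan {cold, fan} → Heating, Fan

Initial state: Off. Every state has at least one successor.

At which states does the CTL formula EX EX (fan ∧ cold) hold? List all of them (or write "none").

{Off, Heating, Fan}

States satisfying EX (fan ∧ cold): {Heating, Fan}.
States satisfying EX EX (fan ∧ cold): {Off, Heating, Fan}.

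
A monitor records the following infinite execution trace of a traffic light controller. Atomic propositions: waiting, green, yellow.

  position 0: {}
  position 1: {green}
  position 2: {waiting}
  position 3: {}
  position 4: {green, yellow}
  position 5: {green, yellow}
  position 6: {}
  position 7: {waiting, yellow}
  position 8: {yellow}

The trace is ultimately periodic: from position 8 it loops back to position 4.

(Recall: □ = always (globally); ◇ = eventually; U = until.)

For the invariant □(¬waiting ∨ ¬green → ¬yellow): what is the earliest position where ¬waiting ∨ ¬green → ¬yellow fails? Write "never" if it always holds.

Check ¬waiting ∨ ¬green → ¬yellow at each position in order: 0 ✓, 1 ✓, 2 ✓, 3 ✓.
At position 4 the labels are {green, yellow}, so ¬waiting ∨ ¬green → ¬yellow is false there. This is the first violation.

4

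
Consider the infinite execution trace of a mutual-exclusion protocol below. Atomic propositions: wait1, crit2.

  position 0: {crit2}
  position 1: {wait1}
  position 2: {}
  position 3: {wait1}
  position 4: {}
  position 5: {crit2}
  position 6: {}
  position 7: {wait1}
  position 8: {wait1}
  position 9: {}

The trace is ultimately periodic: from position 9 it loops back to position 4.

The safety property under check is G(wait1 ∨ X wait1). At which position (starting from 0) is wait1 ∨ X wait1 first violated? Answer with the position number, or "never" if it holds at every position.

4

Check wait1 ∨ X wait1 at each position in order: 0 ✓, 1 ✓, 2 ✓, 3 ✓.
At position 4 the labels are {} and the next position 5 has {crit2}, so wait1 ∨ X wait1 is false there. This is the first violation.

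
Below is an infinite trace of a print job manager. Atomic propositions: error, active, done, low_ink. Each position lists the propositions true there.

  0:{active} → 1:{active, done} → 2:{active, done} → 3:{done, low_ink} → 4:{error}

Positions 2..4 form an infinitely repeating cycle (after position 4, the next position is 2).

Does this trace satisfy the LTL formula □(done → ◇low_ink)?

done → ◇low_ink holds at every position 0..4, and those are all positions ever visited, so □(done → ◇low_ink) holds.
Positions where done holds: 1, 2, 3.
Check ◇low_ink at each: 1→ok, 2→ok, 3→ok.

Holds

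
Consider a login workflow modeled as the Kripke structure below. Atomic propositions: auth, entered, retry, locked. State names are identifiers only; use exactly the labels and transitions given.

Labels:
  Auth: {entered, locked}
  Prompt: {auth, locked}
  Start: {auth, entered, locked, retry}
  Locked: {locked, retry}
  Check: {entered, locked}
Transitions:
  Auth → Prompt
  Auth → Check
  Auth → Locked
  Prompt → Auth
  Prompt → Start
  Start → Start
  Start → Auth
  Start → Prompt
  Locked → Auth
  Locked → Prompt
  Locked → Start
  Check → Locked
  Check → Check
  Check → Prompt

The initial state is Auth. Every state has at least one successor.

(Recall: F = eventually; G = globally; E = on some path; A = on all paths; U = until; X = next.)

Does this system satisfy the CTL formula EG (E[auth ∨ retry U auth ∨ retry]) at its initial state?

States satisfying E[auth ∨ retry U auth ∨ retry]: {Prompt, Start, Locked}.
States satisfying EG (E[auth ∨ retry U auth ∨ retry]): {Prompt, Start, Locked}.
No suitable path/successor from Auth witnesses the formula.
Auth ∉ Sat(EG (E[auth ∨ retry U auth ∨ retry])).

Violated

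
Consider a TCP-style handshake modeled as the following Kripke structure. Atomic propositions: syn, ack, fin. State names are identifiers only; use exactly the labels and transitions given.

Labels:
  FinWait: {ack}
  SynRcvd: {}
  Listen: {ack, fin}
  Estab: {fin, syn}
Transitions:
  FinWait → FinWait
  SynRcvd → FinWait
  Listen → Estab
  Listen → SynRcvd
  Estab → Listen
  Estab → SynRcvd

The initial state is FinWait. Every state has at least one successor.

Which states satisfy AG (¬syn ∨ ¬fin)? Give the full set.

States satisfying ¬syn ∨ ¬fin: {FinWait, SynRcvd, Listen}.
States satisfying AG (¬syn ∨ ¬fin): {FinWait, SynRcvd}.

{FinWait, SynRcvd}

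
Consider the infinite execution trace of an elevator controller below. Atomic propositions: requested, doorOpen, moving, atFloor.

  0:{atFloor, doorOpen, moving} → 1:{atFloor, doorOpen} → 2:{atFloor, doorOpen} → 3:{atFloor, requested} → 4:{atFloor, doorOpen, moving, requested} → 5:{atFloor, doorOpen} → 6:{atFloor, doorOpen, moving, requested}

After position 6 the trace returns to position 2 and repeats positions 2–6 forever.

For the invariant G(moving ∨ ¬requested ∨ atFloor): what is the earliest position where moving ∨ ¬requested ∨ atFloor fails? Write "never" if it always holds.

moving ∨ ¬requested ∨ atFloor holds at every position 0..6, and those are all the positions the trace ever visits, so the invariant G(moving ∨ ¬requested ∨ atFloor) is never violated.

never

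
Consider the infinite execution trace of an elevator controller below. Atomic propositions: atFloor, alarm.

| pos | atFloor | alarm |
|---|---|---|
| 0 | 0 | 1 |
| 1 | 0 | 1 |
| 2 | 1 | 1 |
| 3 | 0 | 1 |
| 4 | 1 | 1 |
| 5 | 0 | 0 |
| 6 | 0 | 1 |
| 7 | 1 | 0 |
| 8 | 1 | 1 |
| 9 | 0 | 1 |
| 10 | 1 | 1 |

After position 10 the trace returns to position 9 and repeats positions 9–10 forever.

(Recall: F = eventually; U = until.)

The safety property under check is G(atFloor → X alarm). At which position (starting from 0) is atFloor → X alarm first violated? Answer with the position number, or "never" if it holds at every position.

4

Check atFloor → X alarm at each position in order: 0 ✓, 1 ✓, 2 ✓, 3 ✓.
At position 4 the labels are {alarm, atFloor} and the next position 5 has {}, so atFloor → X alarm is false there. This is the first violation.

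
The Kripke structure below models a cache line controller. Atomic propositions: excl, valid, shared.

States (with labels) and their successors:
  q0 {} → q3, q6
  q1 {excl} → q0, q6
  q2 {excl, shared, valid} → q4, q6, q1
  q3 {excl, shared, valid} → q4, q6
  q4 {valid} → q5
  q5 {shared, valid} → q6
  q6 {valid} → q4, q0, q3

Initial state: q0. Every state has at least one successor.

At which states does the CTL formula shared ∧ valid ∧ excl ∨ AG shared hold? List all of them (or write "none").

States satisfying valid ∧ excl: {q2, q3}.
States satisfying shared ∧ valid ∧ excl: {q2, q3}.
States satisfying shared: {q2, q3, q5}.
States satisfying AG shared: ∅.
States satisfying shared ∧ valid ∧ excl ∨ AG shared: {q2, q3}.

{q2, q3}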